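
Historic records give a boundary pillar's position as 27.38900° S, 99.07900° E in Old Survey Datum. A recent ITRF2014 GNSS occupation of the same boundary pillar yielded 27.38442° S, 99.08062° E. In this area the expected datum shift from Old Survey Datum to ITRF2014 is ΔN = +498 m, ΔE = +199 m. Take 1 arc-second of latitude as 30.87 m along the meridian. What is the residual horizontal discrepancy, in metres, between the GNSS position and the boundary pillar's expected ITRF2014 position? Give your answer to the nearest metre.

41 m

Observed coordinate differences: Δφ = +0.00458°, Δλ = +0.00162°.
Converting to metres (1° lat = 111132 m, cos φ = 0.887904): observed ΔN = 509.0 m, observed ΔE = 159.9 m.
Subtracting the expected shift leaves a residual of 509.0 − (498) = 11.0 m north and 159.9 − (199) = -39.1 m east.
Residual distance = √(11.0² + (-39.1)²) = 40.7 m.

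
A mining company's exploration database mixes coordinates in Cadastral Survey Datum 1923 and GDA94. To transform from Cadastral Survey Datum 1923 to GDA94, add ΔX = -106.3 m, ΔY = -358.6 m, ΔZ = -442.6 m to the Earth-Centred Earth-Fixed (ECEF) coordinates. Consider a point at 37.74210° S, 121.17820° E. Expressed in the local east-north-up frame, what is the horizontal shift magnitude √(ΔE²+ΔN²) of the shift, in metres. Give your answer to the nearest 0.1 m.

At φ = -37.74210°, λ = 121.17820°: sin φ = -0.612108, cos φ = 0.790774, sin λ = 0.855561, cos λ = -0.517702.
ΔE = −sin λ·ΔX + cos λ·ΔY = −(0.855561)·(-106.3) + (-0.517702)·(-358.6) = 276.59 m.
ΔN = −sin φ cos λ·ΔX − sin φ sin λ·ΔY + cos φ·ΔZ = −(-0.612108)(-0.517702)(-106.3) − (-0.612108)(0.855561)(-358.6) + (0.790774)(-442.6) = -504.11 m.
Horizontal magnitude = √(ΔE² + ΔN²) = √(276.59² + (-504.11)²) = 575.00 m.

575.0 m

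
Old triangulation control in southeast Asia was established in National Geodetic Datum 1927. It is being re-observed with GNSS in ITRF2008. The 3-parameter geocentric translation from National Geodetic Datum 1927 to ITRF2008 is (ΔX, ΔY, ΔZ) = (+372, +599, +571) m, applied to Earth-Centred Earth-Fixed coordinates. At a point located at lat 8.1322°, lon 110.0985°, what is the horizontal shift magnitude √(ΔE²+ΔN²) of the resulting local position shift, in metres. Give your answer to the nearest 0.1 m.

The local east axis at (φ, λ) is (−sin λ, cos λ, 0), so ΔE = −sin(110.0985°)·372 + cos(110.0985°)·599 = -555.18 m.
The local north axis is (−sin φ cos λ, −sin φ sin λ, cos φ), giving ΔN = 18.083 − 79.573 + 565.258 = 503.77 m.
Horizontal magnitude = √(ΔE² + ΔN²) = √((-555.18)² + 503.77²) = 749.67 m.

749.7 m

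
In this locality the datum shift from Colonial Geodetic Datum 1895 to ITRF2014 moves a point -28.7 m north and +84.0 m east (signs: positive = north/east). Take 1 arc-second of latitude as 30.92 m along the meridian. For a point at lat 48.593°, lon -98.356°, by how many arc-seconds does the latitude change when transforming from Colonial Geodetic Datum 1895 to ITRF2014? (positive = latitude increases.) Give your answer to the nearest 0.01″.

Δφ = -0.93″

1″ of latitude = 30.92 m, so Δφ = -28.7 / 30.92 = -0.928″.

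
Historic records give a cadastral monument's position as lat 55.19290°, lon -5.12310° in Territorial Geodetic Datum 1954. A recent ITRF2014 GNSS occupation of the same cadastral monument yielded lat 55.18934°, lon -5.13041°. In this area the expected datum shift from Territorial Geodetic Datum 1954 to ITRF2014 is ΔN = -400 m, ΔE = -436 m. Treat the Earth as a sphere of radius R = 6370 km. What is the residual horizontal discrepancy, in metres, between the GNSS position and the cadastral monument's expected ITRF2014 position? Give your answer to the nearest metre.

Observed coordinate differences: Δφ = -0.00356°, Δλ = -0.00731°.
Converting to metres (1° lat = 111177 m, cos φ = 0.570815): observed ΔN = -395.8 m, observed ΔE = -463.9 m.
Subtracting the expected shift leaves a residual of -395.8 − (-400) = 4.2 m north and -463.9 − (-436) = -27.9 m east.
Residual distance = √(4.2² + (-27.9)²) = 28.2 m.

28 m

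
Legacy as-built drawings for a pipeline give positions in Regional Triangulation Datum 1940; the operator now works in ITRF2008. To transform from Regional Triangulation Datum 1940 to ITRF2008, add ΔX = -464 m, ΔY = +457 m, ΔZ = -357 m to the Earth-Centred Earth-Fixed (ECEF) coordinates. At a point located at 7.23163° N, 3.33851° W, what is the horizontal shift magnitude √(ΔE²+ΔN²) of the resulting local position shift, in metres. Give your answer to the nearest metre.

519 m

The local east axis at (φ, λ) is (−sin λ, cos λ, 0), so ΔE = −sin(-3.33851°)·(-464) + cos(-3.33851°)·457 = 429.20 m.
The local north axis is (−sin φ cos λ, −sin φ sin λ, cos φ), giving ΔN = 58.310 + 3.350 − 354.160 = -292.50 m.
Horizontal magnitude = √(ΔE² + ΔN²) = √(429.20² + (-292.50)²) = 519.40 m.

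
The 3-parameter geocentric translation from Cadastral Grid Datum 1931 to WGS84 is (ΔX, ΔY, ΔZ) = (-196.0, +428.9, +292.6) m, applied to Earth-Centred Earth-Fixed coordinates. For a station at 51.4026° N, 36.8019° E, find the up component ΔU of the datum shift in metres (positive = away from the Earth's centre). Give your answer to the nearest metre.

ΔU = 291 m

The local up (radial) axis is (cos φ cos λ, cos φ sin λ, sin φ), giving ΔU = -97.906 + 160.286 + 228.681 = 291.06 m.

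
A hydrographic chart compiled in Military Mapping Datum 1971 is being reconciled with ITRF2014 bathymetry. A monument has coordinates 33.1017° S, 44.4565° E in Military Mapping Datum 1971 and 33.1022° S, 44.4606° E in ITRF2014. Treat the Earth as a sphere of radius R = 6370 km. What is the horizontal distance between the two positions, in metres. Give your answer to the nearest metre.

386 m

Δφ = -33.1022° − -33.1017° = -0.0005°; Δλ = 44.4606° − 44.4565° = +0.0041°.
1° along a meridian = πR/180 = 111177 m.
ΔN = Δφ × 111177 = -55.6 m; ΔE = Δλ × 111177 × cos(-33.1017°) = +0.0041 × 111177 × 0.837703 = 381.8 m.
Distance = √(ΔE² + ΔN²) = √(381.8² + (-55.6)²) = 385.9 m.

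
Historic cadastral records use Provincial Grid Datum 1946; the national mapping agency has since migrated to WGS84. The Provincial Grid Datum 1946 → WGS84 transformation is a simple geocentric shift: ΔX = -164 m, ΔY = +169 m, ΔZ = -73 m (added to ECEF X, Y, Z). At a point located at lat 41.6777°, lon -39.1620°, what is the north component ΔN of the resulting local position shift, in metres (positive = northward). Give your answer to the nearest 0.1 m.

The local north axis is (−sin φ cos λ, −sin φ sin λ, cos φ), giving ΔN = 84.553 + 70.966 − 54.523 = 101.00 m.

ΔN = 101.0 m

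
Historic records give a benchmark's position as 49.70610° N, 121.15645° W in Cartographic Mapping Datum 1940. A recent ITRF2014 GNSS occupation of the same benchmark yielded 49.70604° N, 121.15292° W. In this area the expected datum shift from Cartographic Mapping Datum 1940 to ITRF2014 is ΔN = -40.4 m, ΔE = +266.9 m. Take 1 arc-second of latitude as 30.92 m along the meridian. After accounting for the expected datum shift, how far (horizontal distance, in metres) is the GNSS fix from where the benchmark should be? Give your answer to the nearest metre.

Observed coordinate differences: Δφ = -0.00006°, Δλ = +0.00353°.
Converting to metres (1° lat = 111312 m, cos φ = 0.646709): observed ΔN = -6.7 m, observed ΔE = 254.1 m.
Subtracting the expected shift leaves a residual of -6.7 − (-40.4) = 33.7 m north and 254.1 − (266.9) = -12.8 m east.
Residual distance = √(33.7² + (-12.8)²) = 36.1 m.

36 m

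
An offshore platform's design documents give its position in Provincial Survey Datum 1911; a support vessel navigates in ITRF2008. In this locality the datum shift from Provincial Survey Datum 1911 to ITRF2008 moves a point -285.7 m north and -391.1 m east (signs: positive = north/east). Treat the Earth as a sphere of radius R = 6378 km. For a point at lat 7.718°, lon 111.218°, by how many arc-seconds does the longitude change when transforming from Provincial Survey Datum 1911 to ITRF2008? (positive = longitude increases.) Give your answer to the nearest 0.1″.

Δλ = -12.8″

At latitude 7.718°, cos φ = 0.990941.
One radian of longitude at latitude φ spans R cos φ, so Δλ = ΔE / (R cos φ) = -391.1 / (6378000 × 0.990941) = -6.1881e-05 rad = -12.764″.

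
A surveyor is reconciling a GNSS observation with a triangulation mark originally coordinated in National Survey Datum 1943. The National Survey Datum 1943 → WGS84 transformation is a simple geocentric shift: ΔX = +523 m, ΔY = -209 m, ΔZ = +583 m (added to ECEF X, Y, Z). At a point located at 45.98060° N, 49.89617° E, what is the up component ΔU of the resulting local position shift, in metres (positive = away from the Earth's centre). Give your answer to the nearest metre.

The local up (radial) axis is (cos φ cos λ, cos φ sin λ, sin φ), giving ΔU = 234.115 − 111.087 + 419.238 = 542.27 m.

ΔU = 542 m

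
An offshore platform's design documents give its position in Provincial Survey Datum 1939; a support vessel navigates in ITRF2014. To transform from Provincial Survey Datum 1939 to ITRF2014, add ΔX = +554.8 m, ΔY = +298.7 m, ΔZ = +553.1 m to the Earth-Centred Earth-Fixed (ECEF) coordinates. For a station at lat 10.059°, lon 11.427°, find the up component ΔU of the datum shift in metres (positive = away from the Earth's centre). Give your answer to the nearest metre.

ΔU = 690 m

At φ = 10.059°, λ = 11.427°: sin φ = 0.174662, cos φ = 0.984628, sin λ = 0.198119, cos λ = 0.980178.
ΔU = cos φ cos λ·ΔX + cos φ sin λ·ΔY + sin φ·ΔZ = (0.984628)(0.980178)(554.8) + (0.984628)(0.198119)(298.7) + (0.174662)(553.1) = 690.32 m.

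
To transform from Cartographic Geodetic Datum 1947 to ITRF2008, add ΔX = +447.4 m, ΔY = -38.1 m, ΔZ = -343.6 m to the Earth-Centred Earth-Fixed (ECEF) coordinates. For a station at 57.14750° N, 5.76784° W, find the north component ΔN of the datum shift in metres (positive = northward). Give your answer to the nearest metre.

The local north axis is (−sin φ cos λ, −sin φ sin λ, cos φ), giving ΔN = -373.944 − 3.217 − 186.396 = -563.56 m.

ΔN = -564 m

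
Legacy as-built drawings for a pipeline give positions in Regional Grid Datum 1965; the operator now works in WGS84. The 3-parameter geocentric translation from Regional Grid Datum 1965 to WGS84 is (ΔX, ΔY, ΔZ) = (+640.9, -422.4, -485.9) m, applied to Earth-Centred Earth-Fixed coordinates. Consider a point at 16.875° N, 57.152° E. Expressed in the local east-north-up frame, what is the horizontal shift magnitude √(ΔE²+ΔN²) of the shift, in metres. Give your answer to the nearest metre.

The local east axis at (φ, λ) is (−sin λ, cos λ, 0), so ΔE = −sin(57.152°)·640.9 + cos(57.152°)·(-422.4) = -767.54 m.
The local north axis is (−sin φ cos λ, −sin φ sin λ, cos φ), giving ΔN = -100.912 + 103.011 − 464.977 = -462.88 m.
Horizontal magnitude = √(ΔE² + ΔN²) = √((-767.54)² + (-462.88)²) = 896.31 m.

896 m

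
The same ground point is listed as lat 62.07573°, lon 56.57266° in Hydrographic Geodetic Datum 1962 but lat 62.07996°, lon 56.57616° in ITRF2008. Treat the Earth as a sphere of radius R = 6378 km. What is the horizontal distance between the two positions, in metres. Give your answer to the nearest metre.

505 m

Δφ = 62.07996° − 62.07573° = +0.00423°; Δλ = 56.57616° − 56.57266° = +0.00350°.
1° along a meridian = πR/180 = 111317 m.
ΔN = Δφ × 111317 = 470.9 m; ΔE = Δλ × 111317 × cos(62.07573°) = +0.00350 × 111317 × 0.468304 = 182.5 m.
Distance = √(ΔE² + ΔN²) = √(182.5² + 470.9²) = 505.0 m.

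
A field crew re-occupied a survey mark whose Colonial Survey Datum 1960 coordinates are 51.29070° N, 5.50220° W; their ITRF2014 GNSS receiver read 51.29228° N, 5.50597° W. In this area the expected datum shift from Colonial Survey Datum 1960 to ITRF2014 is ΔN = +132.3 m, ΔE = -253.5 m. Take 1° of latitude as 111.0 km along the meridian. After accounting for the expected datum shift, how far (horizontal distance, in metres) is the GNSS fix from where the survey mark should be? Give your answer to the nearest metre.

44 m

Observed coordinate differences: Δφ = +0.00158°, Δλ = -0.00377°.
Converting to metres (1° lat = 111000 m, cos φ = 0.625369): observed ΔN = 175.4 m, observed ΔE = -261.7 m.
Subtracting the expected shift leaves a residual of 175.4 − (132.3) = 43.1 m north and -261.7 − (-253.5) = -8.2 m east.
Residual distance = √(43.1² + (-8.2)²) = 43.9 m.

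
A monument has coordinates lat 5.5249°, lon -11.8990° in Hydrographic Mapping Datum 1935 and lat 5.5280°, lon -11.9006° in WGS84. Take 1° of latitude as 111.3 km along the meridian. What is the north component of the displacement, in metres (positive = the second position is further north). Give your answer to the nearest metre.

ΔN = 345 m

Δφ = 5.5280° − 5.5249° = +0.0031°; Δλ = -11.9006° − -11.8990° = -0.0016°.
ΔN = Δφ × 111300 = 345.0 m; ΔE = Δλ × 111300 × cos(5.5249°) = -0.0016 × 111300 × 0.995354 = -177.3 m.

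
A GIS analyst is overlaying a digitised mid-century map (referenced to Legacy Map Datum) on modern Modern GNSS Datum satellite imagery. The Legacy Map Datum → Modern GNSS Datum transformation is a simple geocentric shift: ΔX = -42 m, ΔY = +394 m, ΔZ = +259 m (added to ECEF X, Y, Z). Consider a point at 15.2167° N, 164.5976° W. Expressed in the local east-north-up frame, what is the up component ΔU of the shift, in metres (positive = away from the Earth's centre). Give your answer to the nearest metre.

ΔU = 6 m

At φ = 15.2167°, λ = -164.5976°: sin φ = 0.262470, cos φ = 0.964940, sin λ = -0.265597, cos λ = -0.964084.
ΔU = cos φ cos λ·ΔX + cos φ sin λ·ΔY + sin φ·ΔZ = (0.964940)(-0.964084)(-42) + (0.964940)(-0.265597)(394) + (0.262470)(259) = 6.08 m.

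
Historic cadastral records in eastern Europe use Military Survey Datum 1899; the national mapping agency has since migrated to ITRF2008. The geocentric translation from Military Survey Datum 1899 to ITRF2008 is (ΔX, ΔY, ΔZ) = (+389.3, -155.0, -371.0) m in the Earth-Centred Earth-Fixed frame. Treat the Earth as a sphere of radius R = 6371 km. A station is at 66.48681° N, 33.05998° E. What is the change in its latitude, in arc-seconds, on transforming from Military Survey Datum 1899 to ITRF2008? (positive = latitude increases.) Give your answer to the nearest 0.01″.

sin φ = 0.916968, cos φ = 0.398960, sin λ = 0.545517, cos λ = 0.838100.
North component: ΔN = −sin φ cos λ·ΔX − sin φ sin λ·ΔY + cos φ·ΔZ = −(0.916968)(0.838100)(389.3) − (0.916968)(0.545517)(-155.0) + (0.398960)(-371.0) = -369.66 m.
1° of latitude spans πR/180 = 111195 m, so Δφ = -369.66 / 111195 × 3600 = -11.968″.

Δφ = -11.97″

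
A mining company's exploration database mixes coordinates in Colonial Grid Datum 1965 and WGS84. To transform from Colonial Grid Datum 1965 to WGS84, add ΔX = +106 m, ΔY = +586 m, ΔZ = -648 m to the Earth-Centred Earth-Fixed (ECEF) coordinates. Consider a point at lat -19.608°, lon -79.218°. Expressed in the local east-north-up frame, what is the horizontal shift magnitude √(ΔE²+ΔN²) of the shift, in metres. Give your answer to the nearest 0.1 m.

The local east axis at (φ, λ) is (−sin λ, cos λ, 0), so ΔE = −sin(-79.218°)·106 + cos(-79.218°)·586 = 213.75 m.
The local north axis is (−sin φ cos λ, −sin φ sin λ, cos φ), giving ΔN = 6.655 − 193.180 − 610.423 = -796.95 m.
Horizontal magnitude = √(ΔE² + ΔN²) = √(213.75² + (-796.95)²) = 825.12 m.

825.1 m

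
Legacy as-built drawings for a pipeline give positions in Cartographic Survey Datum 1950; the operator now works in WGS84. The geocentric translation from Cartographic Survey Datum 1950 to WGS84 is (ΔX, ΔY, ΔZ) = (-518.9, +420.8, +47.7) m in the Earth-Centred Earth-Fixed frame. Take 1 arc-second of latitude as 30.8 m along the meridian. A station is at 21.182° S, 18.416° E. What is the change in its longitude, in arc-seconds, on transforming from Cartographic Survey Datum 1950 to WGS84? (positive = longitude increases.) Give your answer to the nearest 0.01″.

Δλ = 19.61″

sin φ = -0.361332, cos φ = 0.932437, sin λ = 0.315914, cos λ = 0.948788.
East component: ΔE = −sin λ·ΔX + cos λ·ΔY = −(0.315914)(-518.9) + (0.948788)(420.8) = 563.18 m.
1° of latitude spans 3600 × 30.80 = 110880 m; at latitude φ, 1° of longitude spans that × cos φ = 103388.7 m, so Δλ = 563.18 / 103388.7 × 3600 = 19.610″.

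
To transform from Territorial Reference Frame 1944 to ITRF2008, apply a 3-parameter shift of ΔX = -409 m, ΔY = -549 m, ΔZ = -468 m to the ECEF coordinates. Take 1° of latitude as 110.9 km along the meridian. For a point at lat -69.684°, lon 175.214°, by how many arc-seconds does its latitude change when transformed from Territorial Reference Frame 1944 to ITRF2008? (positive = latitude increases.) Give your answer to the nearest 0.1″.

Δφ = 5.7″

sin φ = -0.937792, cos φ = 0.347198, sin λ = 0.083434, cos λ = -0.996513.
North component: ΔN = −sin φ cos λ·ΔX − sin φ sin λ·ΔY + cos φ·ΔZ = −(-0.937792)(-0.996513)(-409) − (-0.937792)(0.083434)(-549) + (0.347198)(-468) = 176.78 m.
1° of latitude spans 110900 m, so Δφ = 176.78 / 110900 × 3600 = 5.738″.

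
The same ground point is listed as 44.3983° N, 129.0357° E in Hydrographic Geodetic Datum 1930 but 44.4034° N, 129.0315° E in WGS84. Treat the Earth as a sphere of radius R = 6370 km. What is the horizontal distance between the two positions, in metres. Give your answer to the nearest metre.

658 m

Δφ = 44.4034° − 44.3983° = +0.0051°; Δλ = 129.0315° − 129.0357° = -0.0042°.
1° along a meridian = πR/180 = 111177 m.
ΔN = Δφ × 111177 = 567.0 m; ΔE = Δλ × 111177 × cos(44.3983°) = -0.0042 × 111177 × 0.714493 = -333.6 m.
Distance = √(ΔE² + ΔN²) = √((-333.6)² + 567.0²) = 657.9 m.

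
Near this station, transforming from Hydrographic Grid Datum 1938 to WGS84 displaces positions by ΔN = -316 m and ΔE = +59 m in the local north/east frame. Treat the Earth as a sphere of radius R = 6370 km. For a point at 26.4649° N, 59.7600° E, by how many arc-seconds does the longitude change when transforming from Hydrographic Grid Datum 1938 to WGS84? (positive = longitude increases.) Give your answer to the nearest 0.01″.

At latitude 26.4649°, cos φ = 0.895208.
One radian of longitude at latitude φ spans R cos φ, so Δλ = ΔE / (R cos φ) = 59.0 / (6370000 × 0.895208) = 1.0346e-05 rad = 2.134″.

Δλ = 2.13″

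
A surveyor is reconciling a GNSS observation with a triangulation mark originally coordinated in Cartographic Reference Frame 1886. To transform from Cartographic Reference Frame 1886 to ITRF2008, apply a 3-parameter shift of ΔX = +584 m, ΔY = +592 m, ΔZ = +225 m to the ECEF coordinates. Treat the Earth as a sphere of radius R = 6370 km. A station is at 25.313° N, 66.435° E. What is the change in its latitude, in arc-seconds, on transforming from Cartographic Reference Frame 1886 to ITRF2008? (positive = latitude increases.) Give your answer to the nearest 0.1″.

Δφ = -4.2″

sin φ = 0.427563, cos φ = 0.903986, sin λ = 0.916607, cos λ = 0.399789.
North component: ΔN = −sin φ cos λ·ΔX − sin φ sin λ·ΔY + cos φ·ΔZ = −(0.427563)(0.399789)(584) − (0.427563)(0.916607)(592) + (0.903986)(225) = -128.44 m.
1° of latitude spans πR/180 = 111177 m, so Δφ = -128.44 / 111177 × 3600 = -4.159″.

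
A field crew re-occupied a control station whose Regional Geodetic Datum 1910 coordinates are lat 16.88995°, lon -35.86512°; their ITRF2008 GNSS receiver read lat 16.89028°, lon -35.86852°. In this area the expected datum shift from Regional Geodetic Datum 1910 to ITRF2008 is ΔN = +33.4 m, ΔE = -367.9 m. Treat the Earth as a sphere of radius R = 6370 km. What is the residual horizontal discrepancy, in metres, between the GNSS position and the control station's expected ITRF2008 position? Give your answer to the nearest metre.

Observed coordinate differences: Δφ = +0.00033°, Δλ = -0.00340°.
Converting to metres (1° lat = 111177 m, cos φ = 0.956865): observed ΔN = 36.7 m, observed ΔE = -361.7 m.
Subtracting the expected shift leaves a residual of 36.7 − (33.4) = 3.3 m north and -361.7 − (-367.9) = 6.2 m east.
Residual distance = √(3.3² + 6.2²) = 7.0 m.

7 m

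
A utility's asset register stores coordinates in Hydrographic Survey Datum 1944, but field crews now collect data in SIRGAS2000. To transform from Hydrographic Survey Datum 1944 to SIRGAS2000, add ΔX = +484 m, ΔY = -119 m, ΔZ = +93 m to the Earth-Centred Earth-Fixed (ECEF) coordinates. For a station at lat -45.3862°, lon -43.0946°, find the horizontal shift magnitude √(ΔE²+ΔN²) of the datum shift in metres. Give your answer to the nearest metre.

447 m

The local east axis at (φ, λ) is (−sin λ, cos λ, 0), so ΔE = −sin(-43.0946°)·484 + cos(-43.0946°)·(-119) = 243.77 m.
The local north axis is (−sin φ cos λ, −sin φ sin λ, cos φ), giving ΔN = 251.591 + 57.875 + 65.316 = 374.78 m.
Horizontal magnitude = √(ΔE² + ΔN²) = √(243.77² + 374.78²) = 447.09 m.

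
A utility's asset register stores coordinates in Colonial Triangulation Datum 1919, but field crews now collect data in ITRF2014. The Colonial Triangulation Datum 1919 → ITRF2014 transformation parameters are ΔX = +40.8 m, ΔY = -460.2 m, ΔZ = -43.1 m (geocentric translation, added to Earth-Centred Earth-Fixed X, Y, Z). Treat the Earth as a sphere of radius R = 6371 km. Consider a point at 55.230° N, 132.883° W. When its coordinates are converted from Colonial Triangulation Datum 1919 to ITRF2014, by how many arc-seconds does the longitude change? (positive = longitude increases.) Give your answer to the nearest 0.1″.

Δλ = 19.5″

sin φ = 0.821448, cos φ = 0.570284, sin λ = -0.732745, cos λ = -0.680503.
East component: ΔE = −sin λ·ΔX + cos λ·ΔY = −(-0.732745)(40.8) + (-0.680503)(-460.2) = 343.06 m.
1° of latitude spans πR/180 = 111195 m; at latitude φ, 1° of longitude spans that × cos φ = 63412.6 m, so Δλ = 343.06 / 63412.6 × 3600 = 19.476″.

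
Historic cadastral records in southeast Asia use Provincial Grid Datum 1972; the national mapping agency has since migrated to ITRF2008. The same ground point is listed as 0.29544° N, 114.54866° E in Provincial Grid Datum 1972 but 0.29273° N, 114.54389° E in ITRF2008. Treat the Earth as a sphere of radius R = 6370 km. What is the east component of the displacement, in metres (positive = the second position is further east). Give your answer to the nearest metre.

Δφ = 0.29273° − 0.29544° = -0.00271°; Δλ = 114.54389° − 114.54866° = -0.00477°.
1° along a meridian = πR/180 = 111177 m.
ΔN = Δφ × 111177 = -301.3 m; ΔE = Δλ × 111177 × cos(0.29544°) = -0.00477 × 111177 × 0.999987 = -530.3 m.

ΔE = -530 m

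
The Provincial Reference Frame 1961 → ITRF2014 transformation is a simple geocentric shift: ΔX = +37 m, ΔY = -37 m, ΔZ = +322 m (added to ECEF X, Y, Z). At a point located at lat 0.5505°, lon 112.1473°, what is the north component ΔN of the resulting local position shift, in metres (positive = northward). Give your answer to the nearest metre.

ΔN = 322 m

At φ = 0.5505°, λ = 112.1473°: sin φ = 0.009608, cos φ = 0.999954, sin λ = 0.926218, cos λ = -0.376989.
ΔN = −sin φ cos λ·ΔX − sin φ sin λ·ΔY + cos φ·ΔZ = −(0.009608)(-0.376989)(37) − (0.009608)(0.926218)(-37) + (0.999954)(322) = 322.45 m.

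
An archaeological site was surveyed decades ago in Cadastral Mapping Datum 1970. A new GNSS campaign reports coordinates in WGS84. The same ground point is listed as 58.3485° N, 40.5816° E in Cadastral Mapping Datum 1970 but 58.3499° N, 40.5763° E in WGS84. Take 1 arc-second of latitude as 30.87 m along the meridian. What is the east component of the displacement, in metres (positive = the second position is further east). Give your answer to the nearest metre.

ΔE = -309 m

Δφ = 58.3499° − 58.3485° = +0.0014°; Δλ = 40.5763° − 40.5816° = -0.0053°.
1° of latitude = 3600 × 30.87 = 111132 m.
ΔN = Δφ × 111132 = 155.6 m; ΔE = Δλ × 111132 × cos(58.3485°) = -0.0053 × 111132 × 0.524751 = -309.1 m.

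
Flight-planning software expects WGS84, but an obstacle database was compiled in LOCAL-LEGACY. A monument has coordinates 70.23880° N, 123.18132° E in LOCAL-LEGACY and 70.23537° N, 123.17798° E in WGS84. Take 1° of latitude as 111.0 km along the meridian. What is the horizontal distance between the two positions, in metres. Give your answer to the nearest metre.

Δφ = 70.23537° − 70.23880° = -0.00343°; Δλ = 123.17798° − 123.18132° = -0.00334°.
ΔN = Δφ × 111000 = -380.7 m; ΔE = Δλ × 111000 × cos(70.23880°) = -0.00334 × 111000 × 0.338101 = -125.3 m.
Distance = √(ΔE² + ΔN²) = √((-125.3)² + (-380.7)²) = 400.8 m.

401 m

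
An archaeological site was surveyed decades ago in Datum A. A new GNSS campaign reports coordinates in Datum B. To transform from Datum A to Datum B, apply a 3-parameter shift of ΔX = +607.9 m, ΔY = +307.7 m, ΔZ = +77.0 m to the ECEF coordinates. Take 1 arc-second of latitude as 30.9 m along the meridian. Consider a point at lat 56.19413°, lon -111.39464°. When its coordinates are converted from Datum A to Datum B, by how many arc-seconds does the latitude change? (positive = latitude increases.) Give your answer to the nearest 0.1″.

sin φ = 0.830927, cos φ = 0.556381, sin λ = -0.931090, cos λ = -0.364790.
North component: ΔN = −sin φ cos λ·ΔX − sin φ sin λ·ΔY + cos φ·ΔZ = −(0.830927)(-0.364790)(607.9) − (0.830927)(-0.931090)(307.7) + (0.556381)(77.0) = 465.16 m.
1° of latitude spans 3600 × 30.90 = 111240 m, so Δφ = 465.16 / 111240 × 3600 = 15.054″.

Δφ = 15.1″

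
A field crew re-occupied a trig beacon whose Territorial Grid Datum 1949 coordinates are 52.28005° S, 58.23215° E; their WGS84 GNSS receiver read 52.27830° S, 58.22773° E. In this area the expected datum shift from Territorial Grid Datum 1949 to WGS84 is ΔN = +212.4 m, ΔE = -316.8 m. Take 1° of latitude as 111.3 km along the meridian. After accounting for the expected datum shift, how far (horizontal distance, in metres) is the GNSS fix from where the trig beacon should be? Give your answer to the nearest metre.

Observed coordinate differences: Δφ = +0.00175°, Δλ = -0.00442°.
Converting to metres (1° lat = 111300 m, cos φ = 0.611803): observed ΔN = 194.8 m, observed ΔE = -301.0 m.
Subtracting the expected shift leaves a residual of 194.8 − (212.4) = -17.6 m north and -301.0 − (-316.8) = 15.8 m east.
Residual distance = √((-17.6)² + 15.8²) = 23.7 m.

24 m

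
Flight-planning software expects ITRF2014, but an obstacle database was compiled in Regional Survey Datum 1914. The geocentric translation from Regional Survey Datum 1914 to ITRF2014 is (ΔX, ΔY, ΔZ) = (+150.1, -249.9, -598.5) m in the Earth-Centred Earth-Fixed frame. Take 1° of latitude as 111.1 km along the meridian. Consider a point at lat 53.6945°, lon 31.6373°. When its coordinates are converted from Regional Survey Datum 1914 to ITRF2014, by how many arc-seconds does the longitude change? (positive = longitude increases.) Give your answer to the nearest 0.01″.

sin φ = 0.805871, cos φ = 0.592091, sin λ = 0.524540, cos λ = 0.851386.
East component: ΔE = −sin λ·ΔX + cos λ·ΔY = −(0.524540)(150.1) + (0.851386)(-249.9) = -291.49 m.
1° of latitude spans 111100 m; at latitude φ, 1° of longitude spans that × cos φ = 65781.3 m, so Δλ = -291.49 / 65781.3 × 3600 = -15.953″.

Δλ = -15.95″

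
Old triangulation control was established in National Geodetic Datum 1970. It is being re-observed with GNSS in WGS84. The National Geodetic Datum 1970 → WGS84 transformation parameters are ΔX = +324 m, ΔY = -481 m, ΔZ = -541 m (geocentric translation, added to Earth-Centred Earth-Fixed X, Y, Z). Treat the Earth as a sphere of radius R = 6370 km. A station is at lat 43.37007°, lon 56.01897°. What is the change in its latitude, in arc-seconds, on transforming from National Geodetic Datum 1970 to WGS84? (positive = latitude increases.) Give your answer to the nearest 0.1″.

Δφ = -7.9″

sin φ = 0.686708, cos φ = 0.726933, sin λ = 0.829223, cos λ = 0.558918.
North component: ΔN = −sin φ cos λ·ΔX − sin φ sin λ·ΔY + cos φ·ΔZ = −(0.686708)(0.558918)(324) − (0.686708)(0.829223)(-481) + (0.726933)(-541) = -243.73 m.
1° of latitude spans πR/180 = 111177 m, so Δφ = -243.73 / 111177 × 3600 = -7.892″.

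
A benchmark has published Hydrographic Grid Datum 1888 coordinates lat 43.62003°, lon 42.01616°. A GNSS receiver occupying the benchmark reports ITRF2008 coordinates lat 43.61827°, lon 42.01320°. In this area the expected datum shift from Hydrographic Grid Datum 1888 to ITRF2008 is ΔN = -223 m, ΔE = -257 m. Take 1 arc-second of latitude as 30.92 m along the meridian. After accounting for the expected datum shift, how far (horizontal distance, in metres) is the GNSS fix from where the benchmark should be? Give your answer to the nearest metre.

Observed coordinate differences: Δφ = -0.00176°, Δλ = -0.00296°.
Converting to metres (1° lat = 111312 m, cos φ = 0.723931): observed ΔN = -195.9 m, observed ΔE = -238.5 m.
Subtracting the expected shift leaves a residual of -195.9 − (-223) = 27.1 m north and -238.5 − (-257) = 18.5 m east.
Residual distance = √(27.1² + 18.5²) = 32.8 m.

33 m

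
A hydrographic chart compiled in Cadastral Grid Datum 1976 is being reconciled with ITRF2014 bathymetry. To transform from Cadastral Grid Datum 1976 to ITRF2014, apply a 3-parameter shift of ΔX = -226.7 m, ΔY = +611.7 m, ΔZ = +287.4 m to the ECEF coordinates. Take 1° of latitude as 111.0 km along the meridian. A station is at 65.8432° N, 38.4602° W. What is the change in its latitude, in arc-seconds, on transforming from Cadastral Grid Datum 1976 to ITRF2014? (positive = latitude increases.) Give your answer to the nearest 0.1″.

Δφ = 20.3″

sin φ = 0.912429, cos φ = 0.409235, sin λ = -0.621971, cos λ = 0.783040.
North component: ΔN = −sin φ cos λ·ΔX − sin φ sin λ·ΔY + cos φ·ΔZ = −(0.912429)(0.783040)(-226.7) − (0.912429)(-0.621971)(611.7) + (0.409235)(287.4) = 626.73 m.
1° of latitude spans 111000 m, so Δφ = 626.73 / 111000 × 3600 = 20.326″.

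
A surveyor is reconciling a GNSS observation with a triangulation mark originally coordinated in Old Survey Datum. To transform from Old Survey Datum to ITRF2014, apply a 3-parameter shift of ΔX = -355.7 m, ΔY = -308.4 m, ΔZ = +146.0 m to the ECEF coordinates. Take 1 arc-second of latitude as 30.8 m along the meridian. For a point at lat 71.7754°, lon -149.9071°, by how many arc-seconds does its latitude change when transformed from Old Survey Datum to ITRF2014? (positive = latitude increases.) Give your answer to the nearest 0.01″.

sin φ = 0.949838, cos φ = 0.312743, sin λ = -0.501404, cos λ = -0.865214.
North component: ΔN = −sin φ cos λ·ΔX − sin φ sin λ·ΔY + cos φ·ΔZ = −(0.949838)(-0.865214)(-355.7) − (0.949838)(-0.501404)(-308.4) + (0.312743)(146.0) = -393.53 m.
1° of latitude spans 3600 × 30.80 = 110880 m, so Δφ = -393.53 / 110880 × 3600 = -12.777″.

Δφ = -12.78″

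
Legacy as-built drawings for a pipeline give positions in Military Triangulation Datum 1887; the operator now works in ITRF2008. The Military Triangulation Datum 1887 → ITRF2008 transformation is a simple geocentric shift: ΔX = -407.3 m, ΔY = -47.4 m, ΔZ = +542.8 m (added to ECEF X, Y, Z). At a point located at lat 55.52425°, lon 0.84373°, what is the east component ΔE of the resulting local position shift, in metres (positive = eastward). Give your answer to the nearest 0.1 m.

At φ = 55.52425°, λ = 0.84373°: sin φ = 0.824366, cos φ = 0.566057, sin λ = 0.014725, cos λ = 0.999892.
ΔE = −sin λ·ΔX + cos λ·ΔY = −(0.014725)·(-407.3) + (0.999892)·(-47.4) = -41.40 m.

ΔE = -41.4 m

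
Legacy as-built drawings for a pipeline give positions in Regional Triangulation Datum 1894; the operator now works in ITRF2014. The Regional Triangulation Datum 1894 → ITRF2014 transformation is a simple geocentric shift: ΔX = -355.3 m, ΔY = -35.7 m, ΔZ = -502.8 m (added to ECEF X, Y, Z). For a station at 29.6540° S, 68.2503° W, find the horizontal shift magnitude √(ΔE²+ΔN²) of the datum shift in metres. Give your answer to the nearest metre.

At φ = -29.6540°, λ = -68.2503°: sin φ = -0.494761, cos φ = 0.869029, sin λ = -0.928811, cos λ = 0.370553.
ΔE = −sin λ·ΔX + cos λ·ΔY = −(-0.928811)·(-355.3) + (0.370553)·(-35.7) = -343.24 m.
ΔN = −sin φ cos λ·ΔX − sin φ sin λ·ΔY + cos φ·ΔZ = −(-0.494761)(0.370553)(-355.3) − (-0.494761)(-0.928811)(-35.7) + (0.869029)(-502.8) = -485.68 m.
Horizontal magnitude = √(ΔE² + ΔN²) = √((-343.24)² + (-485.68)²) = 594.72 m.

595 m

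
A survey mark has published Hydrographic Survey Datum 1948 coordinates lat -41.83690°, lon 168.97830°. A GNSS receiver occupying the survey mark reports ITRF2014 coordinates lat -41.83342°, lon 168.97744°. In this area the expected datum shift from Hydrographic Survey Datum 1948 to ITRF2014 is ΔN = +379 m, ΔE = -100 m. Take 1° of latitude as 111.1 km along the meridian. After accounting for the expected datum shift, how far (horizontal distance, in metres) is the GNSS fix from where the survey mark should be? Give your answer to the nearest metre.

30 m

Observed coordinate differences: Δφ = +0.00348°, Δλ = -0.00086°.
Converting to metres (1° lat = 111100 m, cos φ = 0.745047): observed ΔN = 386.6 m, observed ΔE = -71.2 m.
Subtracting the expected shift leaves a residual of 386.6 − (379) = 7.6 m north and -71.2 − (-100) = 28.8 m east.
Residual distance = √(7.6² + 28.8²) = 29.8 m.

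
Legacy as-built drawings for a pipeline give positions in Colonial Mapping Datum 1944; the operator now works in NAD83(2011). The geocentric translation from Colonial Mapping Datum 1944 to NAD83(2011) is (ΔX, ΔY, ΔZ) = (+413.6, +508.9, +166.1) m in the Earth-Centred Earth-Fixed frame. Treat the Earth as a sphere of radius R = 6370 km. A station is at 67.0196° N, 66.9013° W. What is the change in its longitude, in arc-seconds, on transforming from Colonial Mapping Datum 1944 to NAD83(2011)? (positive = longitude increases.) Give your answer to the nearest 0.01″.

sin φ = 0.920638, cos φ = 0.390416, sin λ = -0.919830, cos λ = 0.392316.
East component: ΔE = −sin λ·ΔX + cos λ·ΔY = −(-0.919830)(413.6) + (0.392316)(508.9) = 580.09 m.
1° of latitude spans πR/180 = 111177 m; at latitude φ, 1° of longitude spans that × cos φ = 43405.5 m, so Δλ = 580.09 / 43405.5 × 3600 = 48.112″.

Δλ = 48.11″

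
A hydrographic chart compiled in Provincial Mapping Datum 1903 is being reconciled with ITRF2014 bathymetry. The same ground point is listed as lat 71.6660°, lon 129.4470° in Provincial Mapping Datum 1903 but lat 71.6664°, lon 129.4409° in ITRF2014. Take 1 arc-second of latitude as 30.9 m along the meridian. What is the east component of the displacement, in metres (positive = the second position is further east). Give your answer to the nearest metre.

ΔE = -213 m

Δφ = 71.6664° − 71.6660° = +0.0004°; Δλ = 129.4409° − 129.4470° = -0.0061°.
1° of latitude = 3600 × 30.90 = 111240 m.
ΔN = Δφ × 111240 = 44.5 m; ΔE = Δλ × 111240 × cos(71.6660°) = -0.0061 × 111240 × 0.314556 = -213.4 m.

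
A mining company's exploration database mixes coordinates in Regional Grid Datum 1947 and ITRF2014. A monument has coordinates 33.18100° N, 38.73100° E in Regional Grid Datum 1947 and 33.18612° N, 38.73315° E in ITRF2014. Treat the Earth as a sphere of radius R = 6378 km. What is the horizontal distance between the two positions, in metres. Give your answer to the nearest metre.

604 m

Δφ = 33.18612° − 33.18100° = +0.00512°; Δλ = 38.73315° − 38.73100° = +0.00215°.
1° along a meridian = πR/180 = 111317 m.
ΔN = Δφ × 111317 = 569.9 m; ΔE = Δλ × 111317 × cos(33.18100°) = +0.00215 × 111317 × 0.836946 = 200.3 m.
Distance = √(ΔE² + ΔN²) = √(200.3² + 569.9²) = 604.1 m.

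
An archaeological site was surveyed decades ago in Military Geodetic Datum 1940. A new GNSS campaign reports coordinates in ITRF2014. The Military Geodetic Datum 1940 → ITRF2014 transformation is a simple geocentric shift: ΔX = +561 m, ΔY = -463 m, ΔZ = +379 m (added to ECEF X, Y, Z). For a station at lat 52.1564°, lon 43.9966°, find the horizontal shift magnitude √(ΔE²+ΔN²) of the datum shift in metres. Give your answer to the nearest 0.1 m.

742.0 m

The local east axis at (φ, λ) is (−sin λ, cos λ, 0), so ΔE = −sin(43.9966°)·561 + cos(43.9966°)·(-463) = -722.75 m.
The local north axis is (−sin φ cos λ, −sin φ sin λ, cos φ), giving ΔN = -318.697 + 253.969 + 232.520 = 167.79 m.
Horizontal magnitude = √(ΔE² + ΔN²) = √((-722.75)² + 167.79²) = 741.97 m.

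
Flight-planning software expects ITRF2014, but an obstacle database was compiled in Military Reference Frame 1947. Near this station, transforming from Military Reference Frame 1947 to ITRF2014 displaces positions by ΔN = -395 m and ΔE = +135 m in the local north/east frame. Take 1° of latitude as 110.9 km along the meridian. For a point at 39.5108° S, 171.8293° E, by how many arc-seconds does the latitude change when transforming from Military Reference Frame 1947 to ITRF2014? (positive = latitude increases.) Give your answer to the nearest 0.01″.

1° of latitude = 110.9 km, so Δφ = -395.0 / 110900 = -0.0035618° = -12.822″.

Δφ = -12.82″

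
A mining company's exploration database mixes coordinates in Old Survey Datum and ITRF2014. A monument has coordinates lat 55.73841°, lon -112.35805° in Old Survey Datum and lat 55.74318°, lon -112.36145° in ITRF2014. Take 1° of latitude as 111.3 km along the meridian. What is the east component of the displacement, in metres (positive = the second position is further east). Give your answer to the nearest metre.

Δφ = 55.74318° − 55.73841° = +0.00477°; Δλ = -112.36145° − -112.35805° = -0.00340°.
ΔN = Δφ × 111300 = 530.9 m; ΔE = Δλ × 111300 × cos(55.73841°) = -0.00340 × 111300 × 0.562972 = -213.0 m.

ΔE = -213 m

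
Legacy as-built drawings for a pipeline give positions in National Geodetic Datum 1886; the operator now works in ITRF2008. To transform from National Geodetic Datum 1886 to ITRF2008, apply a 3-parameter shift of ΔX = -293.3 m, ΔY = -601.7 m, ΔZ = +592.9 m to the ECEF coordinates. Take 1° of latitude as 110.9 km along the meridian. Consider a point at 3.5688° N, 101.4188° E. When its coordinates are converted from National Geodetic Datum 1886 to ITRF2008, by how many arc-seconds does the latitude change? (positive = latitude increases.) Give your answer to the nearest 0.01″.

Δφ = 20.28″

sin φ = 0.062247, cos φ = 0.998061, sin λ = 0.980206, cos λ = -0.197979.
North component: ΔN = −sin φ cos λ·ΔX − sin φ sin λ·ΔY + cos φ·ΔZ = −(0.062247)(-0.197979)(-293.3) − (0.062247)(0.980206)(-601.7) + (0.998061)(592.9) = 624.85 m.
1° of latitude spans 110900 m, so Δφ = 624.85 / 110900 × 3600 = 20.284″.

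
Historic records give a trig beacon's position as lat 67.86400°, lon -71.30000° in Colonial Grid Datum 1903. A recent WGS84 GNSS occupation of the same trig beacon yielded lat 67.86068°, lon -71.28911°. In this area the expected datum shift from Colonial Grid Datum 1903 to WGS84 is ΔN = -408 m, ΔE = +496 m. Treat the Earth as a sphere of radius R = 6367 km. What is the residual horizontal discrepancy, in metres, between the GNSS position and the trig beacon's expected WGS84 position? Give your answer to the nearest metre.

Observed coordinate differences: Δφ = -0.00332°, Δλ = +0.01089°.
Converting to metres (1° lat = 111125 m, cos φ = 0.376806): observed ΔN = -368.9 m, observed ΔE = 456.0 m.
Subtracting the expected shift leaves a residual of -368.9 − (-408) = 39.1 m north and 456.0 − (496) = -40.0 m east.
Residual distance = √(39.1² + (-40.0)²) = 55.9 m.

56 m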